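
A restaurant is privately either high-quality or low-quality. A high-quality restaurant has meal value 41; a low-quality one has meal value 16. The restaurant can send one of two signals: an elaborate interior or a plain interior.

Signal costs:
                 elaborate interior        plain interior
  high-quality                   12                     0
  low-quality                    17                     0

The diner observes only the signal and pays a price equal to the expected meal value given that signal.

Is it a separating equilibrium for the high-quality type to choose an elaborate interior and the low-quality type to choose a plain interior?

No

If types separate, elaborate interior earns payment 41 and plain interior earns 16.
High-quality: elaborate interior gives 41 − 12 = 29; plain interior gives 16 − 0 = 16. No deviation. ✓
Low-quality: plain interior gives 16 − 0 = 16; elaborate interior gives 41 − 17 = 24. Would deviate. ✗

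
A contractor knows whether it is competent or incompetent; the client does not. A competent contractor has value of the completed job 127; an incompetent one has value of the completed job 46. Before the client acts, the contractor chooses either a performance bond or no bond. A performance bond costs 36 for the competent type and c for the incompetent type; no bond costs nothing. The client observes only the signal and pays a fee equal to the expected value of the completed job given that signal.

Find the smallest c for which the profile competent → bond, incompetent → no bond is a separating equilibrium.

Under separation: bond → competent (pays 127); no bond → incompetent (pays 46).
Competent: 127 − 36 = 91 ≥ 46 − 0 = 46. Holds regardless of c. ✓
Incompetent: 46 − 0 ≥ 127 − c, so c ≥ 127 − 46 = 81.

81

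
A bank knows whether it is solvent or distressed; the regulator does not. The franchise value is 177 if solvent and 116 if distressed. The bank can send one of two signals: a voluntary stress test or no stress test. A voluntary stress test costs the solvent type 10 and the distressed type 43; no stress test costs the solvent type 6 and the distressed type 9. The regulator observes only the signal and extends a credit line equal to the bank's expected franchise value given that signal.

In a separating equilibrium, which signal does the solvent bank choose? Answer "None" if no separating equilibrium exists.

None

Try solvent → stress test, distressed → no stress test:
  If types separate, stress test earns payment 177 and no stress test earns 116.
  Solvent: stress test gives 177 − 10 = 167; no stress test gives 116 − 6 = 110. No deviation. ✓
  Distressed: no stress test gives 116 − 9 = 107; stress test gives 177 − 43 = 134. Would deviate. ✗
Try solvent → no stress test, distressed → stress test:
  If types separate, no stress test earns payment 177 and stress test earns 116.
  Solvent: no stress test gives 177 − 6 = 171; stress test gives 116 − 10 = 106. No deviation. ✓
  Distressed: stress test gives 116 − 43 = 73; no stress test gives 177 − 9 = 168. Would deviate. ✗
Neither assignment is incentive-compatible.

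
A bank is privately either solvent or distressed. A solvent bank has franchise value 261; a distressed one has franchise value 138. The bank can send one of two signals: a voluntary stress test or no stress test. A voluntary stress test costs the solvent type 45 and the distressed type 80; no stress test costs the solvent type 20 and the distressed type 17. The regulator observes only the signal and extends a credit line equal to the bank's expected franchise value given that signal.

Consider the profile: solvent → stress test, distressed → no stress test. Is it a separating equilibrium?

No

If types separate, stress test earns payment 261 and no stress test earns 138.
Solvent: stress test gives 261 − 45 = 216; no stress test gives 138 − 20 = 118. No deviation. ✓
Distressed: no stress test gives 138 − 17 = 121; stress test gives 261 − 80 = 181. Would deviate. ✗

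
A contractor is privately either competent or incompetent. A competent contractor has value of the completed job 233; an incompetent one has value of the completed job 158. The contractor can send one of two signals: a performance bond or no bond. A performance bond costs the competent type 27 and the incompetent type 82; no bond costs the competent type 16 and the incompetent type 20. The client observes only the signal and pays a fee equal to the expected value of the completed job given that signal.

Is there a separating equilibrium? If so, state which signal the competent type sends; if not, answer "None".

None

Try competent → bond, incompetent → no bond:
  Under separation the client infers type exactly: bond → competent (pays 233), no bond → incompetent (pays 158).
  Competent: bond gives 233 − 27 = 206; no bond gives 158 − 16 = 142. No deviation. ✓
  Incompetent: no bond gives 158 − 20 = 138; bond gives 233 − 82 = 151. Would deviate. ✗
Try competent → no bond, incompetent → bond:
  Under separation the client infers type exactly: no bond → competent (pays 233), bond → incompetent (pays 158).
  Competent: no bond gives 233 − 16 = 217; bond gives 158 − 27 = 131. No deviation. ✓
  Incompetent: bond gives 158 − 82 = 76; no bond gives 233 − 20 = 213. Would deviate. ✗
Neither assignment is incentive-compatible.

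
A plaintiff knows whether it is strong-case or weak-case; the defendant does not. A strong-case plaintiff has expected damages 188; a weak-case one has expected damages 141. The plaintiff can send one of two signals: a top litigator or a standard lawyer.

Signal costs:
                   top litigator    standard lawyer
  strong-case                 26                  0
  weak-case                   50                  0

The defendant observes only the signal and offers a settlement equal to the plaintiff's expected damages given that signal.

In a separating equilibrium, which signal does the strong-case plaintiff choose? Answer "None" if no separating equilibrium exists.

top litigator

Try strong-case → top litigator, weak-case → standard lawyer:
  If types separate, top litigator earns payment 188 and standard lawyer earns 141.
  Strong-case: top litigator gives 188 − 26 = 162; standard lawyer gives 141 − 0 = 141. No deviation. ✓
  Weak-case: standard lawyer gives 141 − 0 = 141; top litigator gives 188 − 50 = 138. No deviation. ✓
Both hold — the strong-case type sends top litigator.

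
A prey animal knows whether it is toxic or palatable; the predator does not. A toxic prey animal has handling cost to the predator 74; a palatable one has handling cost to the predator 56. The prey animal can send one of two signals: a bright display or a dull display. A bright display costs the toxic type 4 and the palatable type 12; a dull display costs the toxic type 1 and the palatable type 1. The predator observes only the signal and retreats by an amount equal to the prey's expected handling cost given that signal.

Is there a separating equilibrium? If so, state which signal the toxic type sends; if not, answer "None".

Try toxic → bright display, palatable → dull display:
  If types separate, bright display earns payment 74 and dull display earns 56.
  Toxic: bright display gives 74 − 4 = 70; dull display gives 56 − 1 = 55. No deviation. ✓
  Palatable: dull display gives 56 − 1 = 55; bright display gives 74 − 12 = 62. Would deviate. ✗
Try toxic → dull display, palatable → bright display:
  If types separate, dull display earns payment 74 and bright display earns 56.
  Toxic: dull display gives 74 − 1 = 73; bright display gives 56 − 4 = 52. No deviation. ✓
  Palatable: bright display gives 56 − 12 = 44; dull display gives 74 − 1 = 73. Would deviate. ✗
Neither assignment is incentive-compatible.

None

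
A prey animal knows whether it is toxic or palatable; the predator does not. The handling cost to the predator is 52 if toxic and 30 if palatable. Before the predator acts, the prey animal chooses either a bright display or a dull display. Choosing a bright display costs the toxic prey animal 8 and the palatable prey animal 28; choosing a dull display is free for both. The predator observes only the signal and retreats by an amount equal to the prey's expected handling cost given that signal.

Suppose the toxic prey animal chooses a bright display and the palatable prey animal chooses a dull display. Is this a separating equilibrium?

If types separate, bright display earns payment 52 and dull display earns 30.
Toxic: bright display gives 52 − 8 = 44; dull display gives 30 − 0 = 30. No deviation. ✓
Palatable: dull display gives 30 − 0 = 30; bright display gives 52 − 28 = 24. No deviation. ✓
Both incentive constraints hold.

Yes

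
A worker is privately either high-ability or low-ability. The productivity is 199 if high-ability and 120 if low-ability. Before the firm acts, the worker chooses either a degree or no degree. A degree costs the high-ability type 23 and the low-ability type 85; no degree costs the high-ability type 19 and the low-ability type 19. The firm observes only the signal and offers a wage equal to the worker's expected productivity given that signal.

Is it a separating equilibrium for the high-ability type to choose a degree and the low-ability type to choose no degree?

If types separate, degree earns payment 199 and no degree earns 120.
High-ability: degree gives 199 − 23 = 176; no degree gives 120 − 19 = 101. No deviation. ✓
Low-ability: no degree gives 120 − 19 = 101; degree gives 199 − 85 = 114. Would deviate. ✗

No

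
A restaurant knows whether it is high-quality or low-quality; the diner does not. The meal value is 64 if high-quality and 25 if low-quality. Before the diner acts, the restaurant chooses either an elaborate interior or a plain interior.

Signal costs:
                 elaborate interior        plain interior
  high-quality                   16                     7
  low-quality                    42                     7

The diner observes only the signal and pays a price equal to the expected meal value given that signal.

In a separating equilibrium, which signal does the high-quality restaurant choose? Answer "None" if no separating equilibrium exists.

None

Try high-quality → elaborate interior, low-quality → plain interior:
  Under separation the diner infers type exactly: elaborate interior → high-quality (pays 64), plain interior → low-quality (pays 25).
  High-quality: elaborate interior gives 64 − 16 = 48; plain interior gives 25 − 7 = 18. No deviation. ✓
  Low-quality: plain interior gives 25 − 7 = 18; elaborate interior gives 64 − 42 = 22. Would deviate. ✗
Try high-quality → plain interior, low-quality → elaborate interior:
  Under separation the diner infers type exactly: plain interior → high-quality (pays 64), elaborate interior → low-quality (pays 25).
  High-quality: plain interior gives 64 − 7 = 57; elaborate interior gives 25 − 16 = 9. No deviation. ✓
  Low-quality: elaborate interior gives 25 − 42 = -17; plain interior gives 64 − 7 = 57. Would deviate. ✗
Neither assignment is incentive-compatible.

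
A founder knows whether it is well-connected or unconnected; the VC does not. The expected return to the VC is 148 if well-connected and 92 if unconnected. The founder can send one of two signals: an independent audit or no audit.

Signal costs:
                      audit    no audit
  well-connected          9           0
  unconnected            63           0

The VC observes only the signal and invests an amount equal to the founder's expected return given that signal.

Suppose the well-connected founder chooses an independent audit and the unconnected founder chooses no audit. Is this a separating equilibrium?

Yes

If types separate, audit earns payment 148 and no audit earns 92.
Well-connected: audit gives 148 − 9 = 139; no audit gives 92 − 0 = 92. No deviation. ✓
Unconnected: no audit gives 92 − 0 = 92; audit gives 148 − 63 = 85. No deviation. ✓
Both incentive constraints hold.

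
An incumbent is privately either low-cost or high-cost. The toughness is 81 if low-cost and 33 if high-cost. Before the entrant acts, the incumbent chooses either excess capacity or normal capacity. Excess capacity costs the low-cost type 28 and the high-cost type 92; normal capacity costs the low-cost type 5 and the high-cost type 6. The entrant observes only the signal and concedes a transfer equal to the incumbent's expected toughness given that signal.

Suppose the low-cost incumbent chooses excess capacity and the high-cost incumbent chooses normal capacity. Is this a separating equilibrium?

If types separate, excess capacity earns payment 81 and normal capacity earns 33.
Low-cost: excess capacity gives 81 − 28 = 53; normal capacity gives 33 − 5 = 28. No deviation. ✓
High-cost: normal capacity gives 33 − 6 = 27; excess capacity gives 81 − 92 = -11. No deviation. ✓
Neither type gains from mimicking the other.

Yes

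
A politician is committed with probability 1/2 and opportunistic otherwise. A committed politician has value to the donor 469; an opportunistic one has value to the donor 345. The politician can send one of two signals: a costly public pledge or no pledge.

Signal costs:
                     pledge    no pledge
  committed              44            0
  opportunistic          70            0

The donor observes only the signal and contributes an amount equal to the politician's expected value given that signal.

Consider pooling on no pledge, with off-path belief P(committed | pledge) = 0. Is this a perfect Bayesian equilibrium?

On the equilibrium path (no pledge) the donor holds the prior 1/2 and pays 1/2·469 + 1/2·345 = 407. Off-path (pledge) belief 0 gives 0·469 + 1·345 = 345.
Committed: no pledge gives 407 − 0 = 407; pledge gives 345 − 44 = 301. Stays. ✓
Opportunistic: no pledge gives 407 − 0 = 407; pledge gives 345 − 70 = 275. Stays. ✓
Beliefs are Bayes-consistent on-path and both types best-respond.

Yes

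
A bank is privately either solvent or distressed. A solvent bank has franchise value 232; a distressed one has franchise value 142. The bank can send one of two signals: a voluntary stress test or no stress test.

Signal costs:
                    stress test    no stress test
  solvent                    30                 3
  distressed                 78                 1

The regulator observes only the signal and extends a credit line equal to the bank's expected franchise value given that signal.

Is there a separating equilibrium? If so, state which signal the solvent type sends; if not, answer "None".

Try solvent → stress test, distressed → no stress test:
  Under separation the regulator infers type exactly: stress test → solvent (pays 232), no stress test → distressed (pays 142).
  Solvent: stress test gives 232 − 30 = 202; no stress test gives 142 − 3 = 139. No deviation. ✓
  Distressed: no stress test gives 142 − 1 = 141; stress test gives 232 − 78 = 154. Would deviate. ✗
Try solvent → no stress test, distressed → stress test:
  Under separation the regulator infers type exactly: no stress test → solvent (pays 232), stress test → distressed (pays 142).
  Solvent: no stress test gives 232 − 3 = 229; stress test gives 142 − 30 = 112. No deviation. ✓
  Distressed: stress test gives 142 − 78 = 64; no stress test gives 232 − 1 = 231. Would deviate. ✗
Neither assignment is incentive-compatible.

None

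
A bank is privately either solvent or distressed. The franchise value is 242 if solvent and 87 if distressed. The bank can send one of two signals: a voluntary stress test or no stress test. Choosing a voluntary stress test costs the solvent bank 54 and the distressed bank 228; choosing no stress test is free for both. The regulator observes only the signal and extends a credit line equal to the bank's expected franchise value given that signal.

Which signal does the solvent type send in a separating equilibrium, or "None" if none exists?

Try solvent → stress test, distressed → no stress test:
  Under separation the regulator infers type exactly: stress test → solvent (pays 242), no stress test → distressed (pays 87).
  Solvent: stress test gives 242 − 54 = 188; no stress test gives 87 − 0 = 87. No deviation. ✓
  Distressed: no stress test gives 87 − 0 = 87; stress test gives 242 − 228 = 14. No deviation. ✓
Both hold — the solvent type sends stress test.

stress test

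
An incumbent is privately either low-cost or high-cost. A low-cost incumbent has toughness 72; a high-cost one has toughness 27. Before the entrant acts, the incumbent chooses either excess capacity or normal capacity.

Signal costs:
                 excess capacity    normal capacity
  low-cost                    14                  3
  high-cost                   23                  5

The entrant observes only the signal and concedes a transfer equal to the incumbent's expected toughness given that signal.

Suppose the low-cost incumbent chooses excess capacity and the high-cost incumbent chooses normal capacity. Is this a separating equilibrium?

No

Under separation the entrant infers type exactly: excess capacity → low-cost (pays 72), normal capacity → high-cost (pays 27).
Low-cost: excess capacity gives 72 − 14 = 58; normal capacity gives 27 − 3 = 24. No deviation. ✓
High-cost: normal capacity gives 27 − 5 = 22; excess capacity gives 72 − 23 = 49. Would deviate. ✗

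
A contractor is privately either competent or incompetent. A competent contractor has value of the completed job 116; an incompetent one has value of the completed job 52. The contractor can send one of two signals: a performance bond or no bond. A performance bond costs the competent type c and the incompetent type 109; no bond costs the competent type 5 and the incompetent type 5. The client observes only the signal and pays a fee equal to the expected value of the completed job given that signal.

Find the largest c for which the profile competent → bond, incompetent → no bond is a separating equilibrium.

Under separation: bond → competent (pays 116); no bond → incompetent (pays 52).
Incompetent: 52 − 5 = 47 ≥ 116 − 109 = 7. Holds regardless of c. ✓
Competent: 116 − c ≥ 52 − 5, so c ≤ 116 − 47 = 69.

69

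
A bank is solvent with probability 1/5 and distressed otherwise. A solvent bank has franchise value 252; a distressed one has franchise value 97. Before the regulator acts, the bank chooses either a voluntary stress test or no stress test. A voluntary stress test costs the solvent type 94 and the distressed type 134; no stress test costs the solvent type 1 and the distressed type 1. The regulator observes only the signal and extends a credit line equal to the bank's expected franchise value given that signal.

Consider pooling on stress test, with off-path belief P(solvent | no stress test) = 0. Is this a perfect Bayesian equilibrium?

No

At the pooled signal (stress test) the regulator holds the prior 1/5 and pays 1/5·252 + 4/5·97 = 128. Off-path (no stress test) belief 0 gives 0·252 + 1·97 = 97.
Solvent: stress test gives 128 − 94 = 34; no stress test gives 97 − 1 = 96. Deviates. ✗
Distressed: stress test gives 128 − 134 = -6; no stress test gives 97 − 1 = 96. Deviates. ✗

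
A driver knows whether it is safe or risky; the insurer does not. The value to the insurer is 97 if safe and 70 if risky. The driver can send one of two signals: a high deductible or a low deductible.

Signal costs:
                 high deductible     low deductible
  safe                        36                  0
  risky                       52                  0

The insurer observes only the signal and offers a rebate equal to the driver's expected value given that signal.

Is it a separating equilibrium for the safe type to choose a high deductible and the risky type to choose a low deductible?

If types separate, high deductible earns payment 97 and low deductible earns 70.
Safe: high deductible gives 97 − 36 = 61; low deductible gives 70 − 0 = 70. Would deviate. ✗
Risky: low deductible gives 70 − 0 = 70; high deductible gives 97 − 52 = 45. No deviation. ✓

No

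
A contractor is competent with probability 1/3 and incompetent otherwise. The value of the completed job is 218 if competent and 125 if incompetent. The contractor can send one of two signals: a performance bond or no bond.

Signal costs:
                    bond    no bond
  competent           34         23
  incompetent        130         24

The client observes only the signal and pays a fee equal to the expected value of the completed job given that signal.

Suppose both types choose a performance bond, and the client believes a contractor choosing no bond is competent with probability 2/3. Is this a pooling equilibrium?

On the equilibrium path (bond) the client holds the prior 1/3 and pays 1/3·218 + 2/3·125 = 156. Off-path (no bond) belief 2/3 gives 2/3·218 + 1/3·125 = 187.
Competent: bond gives 156 − 34 = 122; no bond gives 187 − 23 = 164. Deviates. ✗
Incompetent: bond gives 156 − 130 = 26; no bond gives 187 − 24 = 163. Deviates. ✗

No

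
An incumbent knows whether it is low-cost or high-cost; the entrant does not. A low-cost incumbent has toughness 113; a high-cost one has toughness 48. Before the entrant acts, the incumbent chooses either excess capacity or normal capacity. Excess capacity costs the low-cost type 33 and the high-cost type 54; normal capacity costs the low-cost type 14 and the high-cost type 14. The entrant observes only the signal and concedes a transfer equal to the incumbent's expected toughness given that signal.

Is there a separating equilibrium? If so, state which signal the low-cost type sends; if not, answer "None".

Try low-cost → excess capacity, high-cost → normal capacity:
  If types separate, excess capacity earns payment 113 and normal capacity earns 48.
  Low-cost: excess capacity gives 113 − 33 = 80; normal capacity gives 48 − 14 = 34. No deviation. ✓
  High-cost: normal capacity gives 48 − 14 = 34; excess capacity gives 113 − 54 = 59. Would deviate. ✗
Try low-cost → normal capacity, high-cost → excess capacity:
  If types separate, normal capacity earns payment 113 and excess capacity earns 48.
  Low-cost: normal capacity gives 113 − 14 = 99; excess capacity gives 48 − 33 = 15. No deviation. ✓
  High-cost: excess capacity gives 48 − 54 = -6; normal capacity gives 113 − 14 = 99. Would deviate. ✗
Neither assignment is incentive-compatible.

None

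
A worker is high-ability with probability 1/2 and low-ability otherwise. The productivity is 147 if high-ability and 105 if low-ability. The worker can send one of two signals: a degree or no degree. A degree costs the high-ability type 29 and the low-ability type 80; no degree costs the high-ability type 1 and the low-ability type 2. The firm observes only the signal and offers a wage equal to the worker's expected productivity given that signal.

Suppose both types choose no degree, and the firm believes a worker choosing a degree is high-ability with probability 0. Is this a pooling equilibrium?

On the equilibrium path (no degree) the firm holds the prior 1/2 and pays 1/2·147 + 1/2·105 = 126. Off-path (degree) belief 0 gives 0·147 + 1·105 = 105.
High-ability: no degree gives 126 − 1 = 125; degree gives 105 − 29 = 76. Stays. ✓
Low-ability: no degree gives 126 − 2 = 124; degree gives 105 − 80 = 25. Stays. ✓
Beliefs are Bayes-consistent on-path and both types best-respond.

Yes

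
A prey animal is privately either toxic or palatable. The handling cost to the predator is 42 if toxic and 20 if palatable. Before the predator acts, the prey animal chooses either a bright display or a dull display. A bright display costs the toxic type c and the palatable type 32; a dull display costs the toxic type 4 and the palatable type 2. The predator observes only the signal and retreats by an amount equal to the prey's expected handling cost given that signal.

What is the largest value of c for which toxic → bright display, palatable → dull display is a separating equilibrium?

Under separation: bright display → toxic (pays 42); dull display → palatable (pays 20).
Palatable: 20 − 2 = 18 ≥ 42 − 32 = 10. Holds regardless of c. ✓
Toxic: 42 − c ≥ 20 − 4, so c ≤ 42 − 16 = 26.

26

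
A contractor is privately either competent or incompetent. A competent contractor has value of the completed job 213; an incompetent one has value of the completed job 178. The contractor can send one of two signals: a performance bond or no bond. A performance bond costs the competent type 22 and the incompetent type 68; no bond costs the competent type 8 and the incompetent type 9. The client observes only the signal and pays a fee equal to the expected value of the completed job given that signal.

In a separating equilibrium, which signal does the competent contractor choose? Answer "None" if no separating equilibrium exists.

bond

Try competent → bond, incompetent → no bond:
  Under separation the client infers type exactly: bond → competent (pays 213), no bond → incompetent (pays 178).
  Competent: bond gives 213 − 22 = 191; no bond gives 178 − 8 = 170. No deviation. ✓
  Incompetent: no bond gives 178 − 9 = 169; bond gives 213 − 68 = 145. No deviation. ✓
Both hold — the competent type sends bond.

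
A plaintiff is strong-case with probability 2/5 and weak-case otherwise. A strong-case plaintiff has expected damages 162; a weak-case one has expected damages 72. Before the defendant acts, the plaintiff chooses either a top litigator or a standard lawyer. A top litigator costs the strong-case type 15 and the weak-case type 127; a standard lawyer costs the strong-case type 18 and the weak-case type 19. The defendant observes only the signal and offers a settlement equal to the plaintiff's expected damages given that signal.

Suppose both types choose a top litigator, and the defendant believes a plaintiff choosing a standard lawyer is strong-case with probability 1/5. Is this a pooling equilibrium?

No

On the equilibrium path (top litigator) the defendant holds the prior 2/5 and pays 2/5·162 + 3/5·72 = 108. Off-path (standard lawyer) belief 1/5 gives 1/5·162 + 4/5·72 = 90.
Strong-case: top litigator gives 108 − 15 = 93; standard lawyer gives 90 − 18 = 72. Stays. ✓
Weak-case: top litigator gives 108 − 127 = -19; standard lawyer gives 90 − 19 = 71. Deviates. ✗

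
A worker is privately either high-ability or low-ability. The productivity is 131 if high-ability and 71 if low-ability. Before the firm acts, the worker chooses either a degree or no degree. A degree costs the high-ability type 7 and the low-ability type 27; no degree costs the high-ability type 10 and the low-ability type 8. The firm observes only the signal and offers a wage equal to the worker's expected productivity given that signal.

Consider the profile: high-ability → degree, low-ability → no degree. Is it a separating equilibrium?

No

Under separation the firm infers type exactly: degree → high-ability (pays 131), no degree → low-ability (pays 71).
High-ability: degree gives 131 − 7 = 124; no degree gives 71 − 10 = 61. No deviation. ✓
Low-ability: no degree gives 71 − 8 = 63; degree gives 131 − 27 = 104. Would deviate. ✗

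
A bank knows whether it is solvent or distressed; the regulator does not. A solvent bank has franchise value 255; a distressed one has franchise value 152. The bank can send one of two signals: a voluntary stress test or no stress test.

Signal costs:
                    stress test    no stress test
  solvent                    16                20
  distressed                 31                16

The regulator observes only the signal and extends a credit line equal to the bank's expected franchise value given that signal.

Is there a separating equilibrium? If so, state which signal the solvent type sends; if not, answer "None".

Try solvent → stress test, distressed → no stress test:
  If types separate, stress test earns payment 255 and no stress test earns 152.
  Solvent: stress test gives 255 − 16 = 239; no stress test gives 152 − 20 = 132. No deviation. ✓
  Distressed: no stress test gives 152 − 16 = 136; stress test gives 255 − 31 = 224. Would deviate. ✗
Try solvent → no stress test, distressed → stress test:
  If types separate, no stress test earns payment 255 and stress test earns 152.
  Solvent: no stress test gives 255 − 20 = 235; stress test gives 152 − 16 = 136. No deviation. ✓
  Distressed: stress test gives 152 − 31 = 121; no stress test gives 255 − 16 = 239. Would deviate. ✗
Neither assignment is incentive-compatible.

None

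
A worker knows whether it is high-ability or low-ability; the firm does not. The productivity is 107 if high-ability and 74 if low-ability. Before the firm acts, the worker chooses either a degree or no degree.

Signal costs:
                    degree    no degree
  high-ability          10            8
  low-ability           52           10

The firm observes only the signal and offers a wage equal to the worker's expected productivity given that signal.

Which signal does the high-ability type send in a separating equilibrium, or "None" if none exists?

Try high-ability → degree, low-ability → no degree:
  If types separate, degree earns payment 107 and no degree earns 74.
  High-ability: degree gives 107 − 10 = 97; no degree gives 74 − 8 = 66. No deviation. ✓
  Low-ability: no degree gives 74 − 10 = 64; degree gives 107 − 52 = 55. No deviation. ✓
Both hold — the high-ability type sends degree.

degree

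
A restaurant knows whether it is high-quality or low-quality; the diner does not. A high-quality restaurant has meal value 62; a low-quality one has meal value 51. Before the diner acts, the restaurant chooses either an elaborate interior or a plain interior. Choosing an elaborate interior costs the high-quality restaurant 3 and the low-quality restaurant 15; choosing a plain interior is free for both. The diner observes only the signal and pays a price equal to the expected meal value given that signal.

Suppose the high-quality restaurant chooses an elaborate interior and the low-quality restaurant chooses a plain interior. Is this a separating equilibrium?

Yes

Under separation the diner infers type exactly: elaborate interior → high-quality (pays 62), plain interior → low-quality (pays 51).
High-quality: elaborate interior gives 62 − 3 = 59; plain interior gives 51 − 0 = 51. No deviation. ✓
Low-quality: plain interior gives 51 − 0 = 51; elaborate interior gives 62 − 15 = 47. No deviation. ✓
Both incentive constraints hold.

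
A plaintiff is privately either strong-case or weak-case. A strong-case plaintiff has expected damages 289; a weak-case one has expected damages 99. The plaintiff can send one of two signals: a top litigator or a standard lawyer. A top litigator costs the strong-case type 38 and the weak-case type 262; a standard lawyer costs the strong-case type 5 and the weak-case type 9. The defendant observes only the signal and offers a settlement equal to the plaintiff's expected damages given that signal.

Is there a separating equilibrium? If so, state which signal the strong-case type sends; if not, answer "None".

Try strong-case → top litigator, weak-case → standard lawyer:
  Under separation the defendant infers type exactly: top litigator → strong-case (pays 289), standard lawyer → weak-case (pays 99).
  Strong-case: top litigator gives 289 − 38 = 251; standard lawyer gives 99 − 5 = 94. No deviation. ✓
  Weak-case: standard lawyer gives 99 − 9 = 90; top litigator gives 289 − 262 = 27. No deviation. ✓
Both hold — the strong-case type sends top litigator.

top litigator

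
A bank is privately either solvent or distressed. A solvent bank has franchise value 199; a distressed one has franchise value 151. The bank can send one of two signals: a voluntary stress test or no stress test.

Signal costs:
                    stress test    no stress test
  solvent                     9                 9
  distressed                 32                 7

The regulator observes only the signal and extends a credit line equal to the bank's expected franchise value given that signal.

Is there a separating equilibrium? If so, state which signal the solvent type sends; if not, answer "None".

Try solvent → stress test, distressed → no stress test:
  If types separate, stress test earns payment 199 and no stress test earns 151.
  Solvent: stress test gives 199 − 9 = 190; no stress test gives 151 − 9 = 142. No deviation. ✓
  Distressed: no stress test gives 151 − 7 = 144; stress test gives 199 − 32 = 167. Would deviate. ✗
Try solvent → no stress test, distressed → stress test:
  If types separate, no stress test earns payment 199 and stress test earns 151.
  Solvent: no stress test gives 199 − 9 = 190; stress test gives 151 − 9 = 142. No deviation. ✓
  Distressed: stress test gives 151 − 32 = 119; no stress test gives 199 − 7 = 192. Would deviate. ✗
Neither assignment is incentive-compatible.

None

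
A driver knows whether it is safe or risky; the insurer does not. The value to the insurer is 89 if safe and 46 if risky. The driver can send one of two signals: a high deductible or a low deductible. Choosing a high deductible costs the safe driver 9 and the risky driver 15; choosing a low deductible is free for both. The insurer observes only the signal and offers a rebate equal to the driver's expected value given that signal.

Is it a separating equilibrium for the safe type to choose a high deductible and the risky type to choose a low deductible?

If types separate, high deductible earns payment 89 and low deductible earns 46.
Safe: high deductible gives 89 − 9 = 80; low deductible gives 46 − 0 = 46. No deviation. ✓
Risky: low deductible gives 46 − 0 = 46; high deductible gives 89 − 15 = 74. Would deviate. ✗

No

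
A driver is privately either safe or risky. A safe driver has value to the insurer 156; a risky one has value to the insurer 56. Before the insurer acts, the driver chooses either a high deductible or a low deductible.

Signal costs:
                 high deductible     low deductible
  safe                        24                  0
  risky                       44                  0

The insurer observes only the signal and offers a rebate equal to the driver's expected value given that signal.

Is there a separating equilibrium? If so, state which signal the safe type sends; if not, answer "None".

None

Try safe → high deductible, risky → low deductible:
  If types separate, high deductible earns payment 156 and low deductible earns 56.
  Safe: high deductible gives 156 − 24 = 132; low deductible gives 56 − 0 = 56. No deviation. ✓
  Risky: low deductible gives 56 − 0 = 56; high deductible gives 156 − 44 = 112. Would deviate. ✗
Try safe → low deductible, risky → high deductible:
  If types separate, low deductible earns payment 156 and high deductible earns 56.
  Safe: low deductible gives 156 − 0 = 156; high deductible gives 56 − 24 = 32. No deviation. ✓
  Risky: high deductible gives 56 − 44 = 12; low deductible gives 156 − 0 = 156. Would deviate. ✗
Neither assignment is incentive-compatible.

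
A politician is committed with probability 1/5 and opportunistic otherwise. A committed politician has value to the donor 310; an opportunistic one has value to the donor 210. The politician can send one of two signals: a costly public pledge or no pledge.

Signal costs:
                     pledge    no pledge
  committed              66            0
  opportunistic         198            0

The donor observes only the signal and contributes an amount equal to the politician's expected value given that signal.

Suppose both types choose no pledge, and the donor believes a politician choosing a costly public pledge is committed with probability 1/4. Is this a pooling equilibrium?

On the equilibrium path (no pledge) the donor holds the prior 1/5 and pays 1/5·310 + 4/5·210 = 230. Off-path (pledge) belief 1/4 gives 1/4·310 + 3/4·210 = 235.
Committed: no pledge gives 230 − 0 = 230; pledge gives 235 − 66 = 169. Stays. ✓
Opportunistic: no pledge gives 230 − 0 = 230; pledge gives 235 − 198 = 37. Stays. ✓
Beliefs are Bayes-consistent on-path and both types best-respond.

Yes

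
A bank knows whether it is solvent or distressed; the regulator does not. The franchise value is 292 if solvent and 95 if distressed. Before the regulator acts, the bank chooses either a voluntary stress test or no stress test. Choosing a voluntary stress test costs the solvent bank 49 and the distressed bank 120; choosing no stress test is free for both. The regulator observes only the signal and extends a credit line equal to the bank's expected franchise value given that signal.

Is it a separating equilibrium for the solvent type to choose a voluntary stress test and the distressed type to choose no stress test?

No

If types separate, stress test earns payment 292 and no stress test earns 95.
Solvent: stress test gives 292 − 49 = 243; no stress test gives 95 − 0 = 95. No deviation. ✓
Distressed: no stress test gives 95 − 0 = 95; stress test gives 292 − 120 = 172. Would deviate. ✗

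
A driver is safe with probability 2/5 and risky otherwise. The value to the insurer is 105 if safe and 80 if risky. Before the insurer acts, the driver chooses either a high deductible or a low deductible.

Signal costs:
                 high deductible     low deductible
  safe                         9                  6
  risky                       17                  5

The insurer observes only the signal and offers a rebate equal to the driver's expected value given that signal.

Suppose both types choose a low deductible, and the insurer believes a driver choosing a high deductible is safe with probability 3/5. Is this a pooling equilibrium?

No

At the pooled signal (low deductible) the insurer holds the prior 2/5 and pays 2/5·105 + 3/5·80 = 90. Off-path (high deductible) belief 3/5 gives 3/5·105 + 2/5·80 = 95.
Safe: low deductible gives 90 − 6 = 84; high deductible gives 95 − 9 = 86. Deviates. ✗
Risky: low deductible gives 90 − 5 = 85; high deductible gives 95 − 17 = 78. Stays. ✓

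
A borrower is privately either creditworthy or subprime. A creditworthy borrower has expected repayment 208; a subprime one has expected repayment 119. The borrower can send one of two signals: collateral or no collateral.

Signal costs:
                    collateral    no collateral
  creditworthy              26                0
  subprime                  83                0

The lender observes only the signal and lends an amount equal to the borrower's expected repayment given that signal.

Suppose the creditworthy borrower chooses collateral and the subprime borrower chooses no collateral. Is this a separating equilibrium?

If types separate, collateral earns payment 208 and no collateral earns 119.
Creditworthy: collateral gives 208 − 26 = 182; no collateral gives 119 − 0 = 119. No deviation. ✓
Subprime: no collateral gives 119 − 0 = 119; collateral gives 208 − 83 = 125. Would deviate. ✗

No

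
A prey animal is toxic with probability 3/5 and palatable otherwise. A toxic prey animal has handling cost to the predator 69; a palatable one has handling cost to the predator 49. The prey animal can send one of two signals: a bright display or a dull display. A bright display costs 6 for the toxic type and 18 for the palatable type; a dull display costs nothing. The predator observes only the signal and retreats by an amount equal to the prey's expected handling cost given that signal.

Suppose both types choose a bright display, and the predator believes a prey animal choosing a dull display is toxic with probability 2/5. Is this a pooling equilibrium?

At the pooled signal (bright display) the predator holds the prior 3/5 and pays 3/5·69 + 2/5·49 = 61. Off-path (dull display) belief 2/5 gives 2/5·69 + 3/5·49 = 57.
Toxic: bright display gives 61 − 6 = 55; dull display gives 57 − 0 = 57. Deviates. ✗
Palatable: bright display gives 61 − 18 = 43; dull display gives 57 − 0 = 57. Deviates. ✗

No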